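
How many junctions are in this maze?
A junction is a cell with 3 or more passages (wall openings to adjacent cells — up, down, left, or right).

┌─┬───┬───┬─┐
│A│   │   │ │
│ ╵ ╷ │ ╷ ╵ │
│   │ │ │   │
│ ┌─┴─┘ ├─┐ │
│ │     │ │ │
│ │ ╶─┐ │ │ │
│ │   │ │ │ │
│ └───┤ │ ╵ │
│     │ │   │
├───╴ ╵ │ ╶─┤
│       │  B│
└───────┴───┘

Checking each cell for number of passages:

Junctions found (3+ passages):
  (1, 0): 3 passages
  (1, 5): 3 passages
  (2, 3): 3 passages
  (4, 4): 3 passages
  (5, 2): 3 passages
Total junctions: 5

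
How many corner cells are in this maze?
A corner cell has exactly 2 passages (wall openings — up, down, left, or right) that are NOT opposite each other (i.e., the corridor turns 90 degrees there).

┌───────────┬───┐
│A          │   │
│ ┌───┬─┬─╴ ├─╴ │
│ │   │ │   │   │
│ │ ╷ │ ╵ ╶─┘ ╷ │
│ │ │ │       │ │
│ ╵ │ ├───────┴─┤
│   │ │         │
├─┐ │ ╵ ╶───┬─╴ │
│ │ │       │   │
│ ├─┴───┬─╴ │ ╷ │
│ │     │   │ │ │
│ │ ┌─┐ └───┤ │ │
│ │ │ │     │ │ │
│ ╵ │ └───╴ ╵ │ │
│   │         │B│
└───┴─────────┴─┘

Counting corner cells (2 non-opposite passages):
Total corners: 25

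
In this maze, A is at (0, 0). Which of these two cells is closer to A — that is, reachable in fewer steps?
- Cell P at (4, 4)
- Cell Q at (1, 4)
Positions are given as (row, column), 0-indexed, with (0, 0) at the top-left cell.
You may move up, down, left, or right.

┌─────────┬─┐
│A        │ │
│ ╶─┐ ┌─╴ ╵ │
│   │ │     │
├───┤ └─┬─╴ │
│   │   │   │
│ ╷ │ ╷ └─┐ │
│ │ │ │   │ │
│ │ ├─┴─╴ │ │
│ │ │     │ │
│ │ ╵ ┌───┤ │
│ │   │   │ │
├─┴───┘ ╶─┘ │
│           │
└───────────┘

Shortest path A → P at (4, 4): 8 steps
Shortest path A → Q at (1, 4): 5 steps

Q is closer (5 steps vs 8 steps).

Path to P:

┌─────────┬─┐
│A → ↓    │ │
│ ╶─┐ ┌─╴ ╵ │
│   │↓│     │
├───┤ └─┬─╴ │
│   │↳ ↓│   │
│ ╷ │ ╷ └─┐ │
│ │ │ │↳ ↓│ │
│ │ ├─┴─╴ │ │
│ │ │    P│ │
│ │ ╵ ┌───┤ │
│ │   │   │ │
├─┴───┘ ╶─┘ │
│           │
└───────────┘

Path to Q:

┌─────────┬─┐
│A → → → ↓│ │
│ ╶─┐ ┌─╴ ╵ │
│   │ │  Q  │
├───┤ └─┬─╴ │
│   │   │   │
│ ╷ │ ╷ └─┐ │
│ │ │ │   │ │
│ │ ├─┴─╴ │ │
│ │ │     │ │
│ │ ╵ ┌───┤ │
│ │   │   │ │
├─┴───┘ ╶─┘ │
│           │
└───────────┘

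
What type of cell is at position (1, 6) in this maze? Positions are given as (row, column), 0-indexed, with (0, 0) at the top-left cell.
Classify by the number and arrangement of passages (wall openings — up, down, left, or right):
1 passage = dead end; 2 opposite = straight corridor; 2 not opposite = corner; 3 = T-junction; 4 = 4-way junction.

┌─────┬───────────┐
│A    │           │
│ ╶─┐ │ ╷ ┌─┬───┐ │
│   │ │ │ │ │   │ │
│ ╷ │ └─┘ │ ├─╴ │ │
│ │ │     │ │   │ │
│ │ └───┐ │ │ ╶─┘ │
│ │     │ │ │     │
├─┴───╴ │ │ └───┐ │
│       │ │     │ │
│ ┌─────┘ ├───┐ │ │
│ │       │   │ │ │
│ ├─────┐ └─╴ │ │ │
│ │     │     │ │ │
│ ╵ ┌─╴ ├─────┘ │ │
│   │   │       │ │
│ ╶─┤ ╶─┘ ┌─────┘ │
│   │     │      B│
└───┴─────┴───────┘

Checking cell at (1, 6):
Number of passages: 1
Cell type: dead end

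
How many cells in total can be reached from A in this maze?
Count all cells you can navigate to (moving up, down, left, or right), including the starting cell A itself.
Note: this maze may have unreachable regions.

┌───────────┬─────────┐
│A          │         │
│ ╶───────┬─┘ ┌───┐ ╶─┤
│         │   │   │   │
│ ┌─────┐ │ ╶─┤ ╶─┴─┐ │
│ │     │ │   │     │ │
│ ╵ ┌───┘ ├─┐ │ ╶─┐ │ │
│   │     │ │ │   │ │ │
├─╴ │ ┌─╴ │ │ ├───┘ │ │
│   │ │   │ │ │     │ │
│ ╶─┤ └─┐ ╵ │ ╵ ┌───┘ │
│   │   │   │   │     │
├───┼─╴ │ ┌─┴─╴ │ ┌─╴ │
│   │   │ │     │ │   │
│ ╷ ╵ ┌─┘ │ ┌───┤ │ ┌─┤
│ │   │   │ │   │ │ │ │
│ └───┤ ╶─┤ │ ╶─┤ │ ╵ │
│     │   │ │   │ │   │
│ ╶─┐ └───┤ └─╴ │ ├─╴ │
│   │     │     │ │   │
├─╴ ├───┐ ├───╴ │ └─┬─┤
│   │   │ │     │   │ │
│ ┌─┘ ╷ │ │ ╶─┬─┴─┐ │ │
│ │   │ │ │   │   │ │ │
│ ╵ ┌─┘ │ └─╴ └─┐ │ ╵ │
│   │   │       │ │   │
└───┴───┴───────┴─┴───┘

Using BFS/flood-fill to find all reachable cells from A:
Maze size: 13 × 11 = 143 total cells
3 cell(s) are walled off and cannot be reached from A.
Reachable cells: 140

Reachable region (· marks reachable cells):

┌───────────┬─────────┐
│A · · · · ·│· · · · ·│
│ ╶───────┬─┘ ┌───┐ ╶─┤
│· · · · ·│· ·│· ·│· ·│
│ ┌─────┐ │ ╶─┤ ╶─┴─┐ │
│·│· · ·│·│· ·│· · ·│·│
│ ╵ ┌───┘ ├─┐ │ ╶─┐ │ │
│· ·│· · ·│·│·│· ·│·│·│
├─╴ │ ┌─╴ │ │ ├───┘ │ │
│· ·│·│· ·│·│·│· · ·│·│
│ ╶─┤ └─┐ ╵ │ ╵ ┌───┘ │
│· ·│· ·│· ·│· ·│· · ·│
├───┼─╴ │ ┌─┴─╴ │ ┌─╴ │
│· ·│· ·│·│· · ·│·│· ·│
│ ╷ ╵ ┌─┘ │ ┌───┤ │ ┌─┤
│·│· ·│· ·│·│· ·│·│·│·│
│ └───┤ ╶─┤ │ ╶─┤ │ ╵ │
│· · ·│· ·│·│· ·│·│· ·│
│ ╶─┐ └───┤ └─╴ │ ├─╴ │
│· ·│· · ·│· · ·│·│· ·│
├─╴ ├───┐ ├───╴ │ └─┬─┤
│· ·│· ·│·│· · ·│· ·│·│
│ ┌─┘ ╷ │ │ ╶─┬─┴─┐ │ │
│·│· ·│·│·│· ·│   │·│·│
│ ╵ ┌─┘ │ └─╴ └─┐ │ ╵ │
│· ·│· ·│· · · ·│ │· ·│
└───┴───┴───────┴─┴───┘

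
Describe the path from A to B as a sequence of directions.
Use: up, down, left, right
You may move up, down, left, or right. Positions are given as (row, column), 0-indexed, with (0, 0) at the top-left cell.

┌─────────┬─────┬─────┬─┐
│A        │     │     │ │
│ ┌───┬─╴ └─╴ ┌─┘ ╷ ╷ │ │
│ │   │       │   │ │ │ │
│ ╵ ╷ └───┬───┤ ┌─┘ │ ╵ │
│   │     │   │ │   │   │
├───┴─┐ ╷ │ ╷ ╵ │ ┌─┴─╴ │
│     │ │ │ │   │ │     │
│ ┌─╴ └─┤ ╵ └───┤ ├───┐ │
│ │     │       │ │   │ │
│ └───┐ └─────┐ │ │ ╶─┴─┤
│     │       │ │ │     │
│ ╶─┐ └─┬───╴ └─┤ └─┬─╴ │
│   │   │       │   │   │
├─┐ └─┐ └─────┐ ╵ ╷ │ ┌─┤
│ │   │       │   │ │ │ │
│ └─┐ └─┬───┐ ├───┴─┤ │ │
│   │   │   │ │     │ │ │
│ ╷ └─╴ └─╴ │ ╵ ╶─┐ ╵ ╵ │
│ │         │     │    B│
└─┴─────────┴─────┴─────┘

Finding the path and converting it to directions:
Path through cells: (0,0) → (1,0) → (2,0) → (2,1) → (1,1) → (1,2) → (2,2) → (2,3) → (2,4) → (3,4) → (4,4) → (4,5) → (3,5) → (2,5) → (2,6) → (3,6) → (3,7) → (2,7) → (1,7) → (1,8) → (0,8) → (0,9) → (1,9) → (2,9) → (2,8) → (3,8) → (4,8) → (5,8) → (6,8) → (7,8) → (7,7) → (6,7) → (6,6) → (5,6) → (5,5) → (5,4) → (5,3) → (4,3) → (4,2) → (3,2) → (3,1) → (3,0) → (4,0) → (5,0) → (5,1) → (5,2) → (6,2) → (6,3) → (7,3) → (7,4) → (7,5) → (7,6) → (8,6) → (9,6) → (9,7) → (8,7) → (8,8) → (8,9) → (9,9) → (9,10) → (9,11)
Directions: down, down, right, up, right, down, right, right, down, down, right, up, up, right, down, right, up, up, right, up, right, down, down, left, down, down, down, down, down, left, up, left, up, left, left, left, up, left, up, left, left, down, down, right, right, down, right, down, right, right, right, down, down, right, up, right, right, down, right, right

Solution:

┌─────────┬─────┬─────┬─┐
│A        │     │↱ ↓  │ │
│ ┌───┬─╴ └─╴ ┌─┘ ╷ ╷ │ │
│↓│↱ ↓│       │↱ ↑│↓│ │ │
│ ╵ ╷ └───┬───┤ ┌─┘ │ ╵ │
│↳ ↑│↳ → ↓│↱ ↓│↑│↓ ↲│   │
├───┴─┐ ╷ │ ╷ ╵ │ ┌─┴─╴ │
│↓ ← ↰│ │↓│↑│↳ ↑│↓│     │
│ ┌─╴ └─┤ ╵ └───┤ ├───┐ │
│↓│  ↑ ↰│↳ ↑    │↓│   │ │
│ └───┐ └─────┐ │ │ ╶─┴─┤
│↳ → ↓│↑ ← ← ↰│ │↓│     │
│ ╶─┐ └─┬───╴ └─┤ └─┬─╴ │
│   │↳ ↓│    ↑ ↰│↓  │   │
├─┐ └─┐ └─────┐ ╵ ╷ │ ┌─┤
│ │   │↳ → → ↓│↑ ↲│ │ │ │
│ └─┐ └─┬───┐ ├───┴─┤ │ │
│   │   │   │↓│↱ → ↓│ │ │
│ ╷ └─╴ └─╴ │ ╵ ╶─┐ ╵ ╵ │
│ │         │↳ ↑  │↳ → B│
└─┴─────────┴─────┴─────┘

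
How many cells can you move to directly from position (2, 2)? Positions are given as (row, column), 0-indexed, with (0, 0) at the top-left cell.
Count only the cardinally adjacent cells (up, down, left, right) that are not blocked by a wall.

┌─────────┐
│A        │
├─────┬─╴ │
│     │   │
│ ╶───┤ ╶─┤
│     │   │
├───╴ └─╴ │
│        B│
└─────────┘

Checking passable neighbors of (2, 2):
Neighbors: (3, 2), (2, 1)
Count: 2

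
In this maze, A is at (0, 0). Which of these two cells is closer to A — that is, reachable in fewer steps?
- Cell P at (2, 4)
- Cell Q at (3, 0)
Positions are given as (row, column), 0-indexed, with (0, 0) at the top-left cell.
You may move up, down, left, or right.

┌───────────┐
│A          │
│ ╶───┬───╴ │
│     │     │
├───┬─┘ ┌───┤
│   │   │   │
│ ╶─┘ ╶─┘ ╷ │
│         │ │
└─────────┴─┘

Shortest path A → P at (2, 4): 14 steps
Shortest path A → Q at (3, 0): 13 steps

Q is closer (13 steps vs 14 steps).

Path to P:

┌───────────┐
│A → → → → ↓│
│ ╶───┬───╴ │
│     │↓ ← ↲│
├───┬─┘ ┌───┤
│   │↓ ↲│P  │
│ ╶─┘ ╶─┘ ╷ │
│    ↳ → ↑│ │
└─────────┴─┘

Path to Q:

┌───────────┐
│A → → → → ↓│
│ ╶───┬───╴ │
│     │↓ ← ↲│
├───┬─┘ ┌───┤
│   │↓ ↲│   │
│ ╶─┘ ╶─┘ ╷ │
│Q ← ↲    │ │
└─────────┴─┘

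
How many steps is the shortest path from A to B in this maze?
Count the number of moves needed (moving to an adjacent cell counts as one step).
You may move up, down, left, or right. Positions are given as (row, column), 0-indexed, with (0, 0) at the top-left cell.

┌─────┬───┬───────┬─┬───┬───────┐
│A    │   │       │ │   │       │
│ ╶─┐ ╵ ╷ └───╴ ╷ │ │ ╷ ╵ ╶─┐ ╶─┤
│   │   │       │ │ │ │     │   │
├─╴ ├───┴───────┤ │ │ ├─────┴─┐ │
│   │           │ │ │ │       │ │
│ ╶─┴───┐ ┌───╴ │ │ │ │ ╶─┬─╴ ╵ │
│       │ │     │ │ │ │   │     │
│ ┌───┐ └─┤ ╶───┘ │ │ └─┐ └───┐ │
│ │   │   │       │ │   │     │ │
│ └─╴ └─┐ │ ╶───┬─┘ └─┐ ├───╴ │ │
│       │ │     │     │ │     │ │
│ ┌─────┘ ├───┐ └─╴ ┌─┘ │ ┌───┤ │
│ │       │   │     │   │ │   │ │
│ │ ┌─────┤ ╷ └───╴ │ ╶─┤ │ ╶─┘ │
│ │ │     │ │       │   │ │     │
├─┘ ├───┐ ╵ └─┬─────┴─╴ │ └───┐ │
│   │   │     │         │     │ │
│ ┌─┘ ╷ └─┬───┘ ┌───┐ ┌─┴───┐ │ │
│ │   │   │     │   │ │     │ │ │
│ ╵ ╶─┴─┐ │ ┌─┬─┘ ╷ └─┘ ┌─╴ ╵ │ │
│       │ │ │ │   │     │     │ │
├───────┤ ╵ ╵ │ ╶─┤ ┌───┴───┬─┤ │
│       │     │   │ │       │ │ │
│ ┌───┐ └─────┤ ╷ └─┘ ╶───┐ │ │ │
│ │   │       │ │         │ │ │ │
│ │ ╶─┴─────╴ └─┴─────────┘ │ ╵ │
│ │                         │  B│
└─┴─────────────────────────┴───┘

Using BFS to find shortest path:
Start: (0, 0), End: (13, 15)
Path found:
(0,0) → (1,0) → (1,1) → (2,1) → (2,0) → (3,0) → (3,1) → (3,2) → (3,3) → (4,3) → (4,4) → (5,4) → (6,4) → (6,3) → (6,2) → (6,1) → (7,1) → (8,1) → (8,0) → (9,0) → (10,0) → (10,1) → (9,1) → (9,2) → (8,2) → (8,3) → (9,3) → (9,4) → (10,4) → (11,4) → (11,5) → (10,5) → (9,5) → (9,6) → (9,7) → (8,7) → (8,8) → (8,9) → (8,10) → (8,11) → (7,11) → (7,10) → (6,10) → (6,11) → (5,11) → (4,11) → (4,10) → (3,10) → (2,10) → (1,10) → (0,10) → (0,11) → (1,11) → (1,12) → (0,12) → (0,13) → (0,14) → (1,14) → (1,15) → (2,15) → (3,15) → (4,15) → (5,15) → (6,15) → (7,15) → (8,15) → (9,15) → (10,15) → (11,15) → (12,15) → (13,15)
Number of steps: 70

Solution:

┌─────┬───┬───────┬─┬───┬───────┐
│A    │   │       │ │↱ ↓│↱ → ↓  │
│ ╶─┐ ╵ ╷ └───╴ ╷ │ │ ╷ ╵ ╶─┐ ╶─┤
│↳ ↓│   │       │ │ │↑│↳ ↑  │↳ ↓│
├─╴ ├───┴───────┤ │ │ ├─────┴─┐ │
│↓ ↲│           │ │ │↑│       │↓│
│ ╶─┴───┐ ┌───╴ │ │ │ │ ╶─┬─╴ ╵ │
│↳ → → ↓│ │     │ │ │↑│   │    ↓│
│ ┌───┐ └─┤ ╶───┘ │ │ └─┐ └───┐ │
│ │   │↳ ↓│       │ │↑ ↰│     │↓│
│ └─╴ └─┐ │ ╶───┬─┘ └─┐ ├───╴ │ │
│       │↓│     │     │↑│     │↓│
│ ┌─────┘ ├───┐ └─╴ ┌─┘ │ ┌───┤ │
│ │↓ ← ← ↲│   │     │↱ ↑│ │   │↓│
│ │ ┌─────┤ ╷ └───╴ │ ╶─┤ │ ╶─┘ │
│ │↓│     │ │       │↑ ↰│ │    ↓│
├─┘ ├───┐ ╵ └─┬─────┴─╴ │ └───┐ │
│↓ ↲│↱ ↓│     │↱ → → → ↑│     │↓│
│ ┌─┘ ╷ └─┬───┘ ┌───┐ ┌─┴───┐ │ │
│↓│↱ ↑│↳ ↓│↱ → ↑│   │ │     │ │↓│
│ ╵ ╶─┴─┐ │ ┌─┬─┘ ╷ └─┘ ┌─╴ ╵ │ │
│↳ ↑    │↓│↑│ │   │     │     │↓│
├───────┤ ╵ ╵ │ ╶─┤ ┌───┴───┬─┤ │
│       │↳ ↑  │   │ │       │ │↓│
│ ┌───┐ └─────┤ ╷ └─┘ ╶───┐ │ │ │
│ │   │       │ │         │ │ │↓│
│ │ ╶─┴─────╴ └─┴─────────┘ │ ╵ │
│ │                         │  B│
└─┴─────────────────────────┴───┘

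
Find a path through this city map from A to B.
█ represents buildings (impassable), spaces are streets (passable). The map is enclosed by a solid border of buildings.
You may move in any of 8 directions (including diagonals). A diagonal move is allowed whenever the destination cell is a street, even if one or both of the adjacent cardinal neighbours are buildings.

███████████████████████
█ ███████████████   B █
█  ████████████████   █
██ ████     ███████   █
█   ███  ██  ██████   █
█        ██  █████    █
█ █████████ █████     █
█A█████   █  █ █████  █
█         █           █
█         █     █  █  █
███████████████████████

Finding the shortest path from A to B:
Movement: 8-directional
Path length: 28 steps
Directions: up → up-right → right → right → right → right → right → up-right → up-right → right → down-right → down → down → down-right → down-right → right → right → right → right → right → right → up-right → up → up → up → up → up → up

Solution:

███████████████████████
█ ███████████████   B █
█  ████████████████ ↑ █
██ ████  →↘ ███████ ↑ █
█   ███ ↗██↓ ██████ ↑ █
█ →→→→→↗ ██↓ █████  ↑ █
█↗█████████↘█████   ↑ █
█A█████   █ ↘█ █████↑ █
█         █  →→→→→→↗  █
█         █     █  █  █
███████████████████████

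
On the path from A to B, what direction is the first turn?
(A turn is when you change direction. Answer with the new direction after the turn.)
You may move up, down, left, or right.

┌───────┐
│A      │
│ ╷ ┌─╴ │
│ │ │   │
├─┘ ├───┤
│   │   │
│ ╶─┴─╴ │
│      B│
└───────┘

Directions: right, down, down, left, down, right, right, right
First turn direction: down

Solution:

┌───────┐
│A ↓    │
│ ╷ ┌─╴ │
│ │↓│   │
├─┘ ├───┤
│↓ ↲│   │
│ ╶─┴─╴ │
│↳ → → B│
└───────┘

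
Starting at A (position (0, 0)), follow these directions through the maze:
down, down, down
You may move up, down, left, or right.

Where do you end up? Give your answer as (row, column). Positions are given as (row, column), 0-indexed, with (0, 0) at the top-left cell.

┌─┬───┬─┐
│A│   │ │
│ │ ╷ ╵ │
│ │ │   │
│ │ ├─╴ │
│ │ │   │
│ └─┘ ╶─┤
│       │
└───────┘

Following directions step by step:
Start: (0, 0)
  down: (0, 0) → (1, 0)
  down: (1, 0) → (2, 0)
  down: (2, 0) → (3, 0)
Final position: (3, 0)

Path taken:

┌─┬───┬─┐
│A│   │ │
│ │ ╷ ╵ │
│↓│ │   │
│ │ ├─╴ │
│↓│ │   │
│ └─┘ ╶─┤
│B      │
└───────┘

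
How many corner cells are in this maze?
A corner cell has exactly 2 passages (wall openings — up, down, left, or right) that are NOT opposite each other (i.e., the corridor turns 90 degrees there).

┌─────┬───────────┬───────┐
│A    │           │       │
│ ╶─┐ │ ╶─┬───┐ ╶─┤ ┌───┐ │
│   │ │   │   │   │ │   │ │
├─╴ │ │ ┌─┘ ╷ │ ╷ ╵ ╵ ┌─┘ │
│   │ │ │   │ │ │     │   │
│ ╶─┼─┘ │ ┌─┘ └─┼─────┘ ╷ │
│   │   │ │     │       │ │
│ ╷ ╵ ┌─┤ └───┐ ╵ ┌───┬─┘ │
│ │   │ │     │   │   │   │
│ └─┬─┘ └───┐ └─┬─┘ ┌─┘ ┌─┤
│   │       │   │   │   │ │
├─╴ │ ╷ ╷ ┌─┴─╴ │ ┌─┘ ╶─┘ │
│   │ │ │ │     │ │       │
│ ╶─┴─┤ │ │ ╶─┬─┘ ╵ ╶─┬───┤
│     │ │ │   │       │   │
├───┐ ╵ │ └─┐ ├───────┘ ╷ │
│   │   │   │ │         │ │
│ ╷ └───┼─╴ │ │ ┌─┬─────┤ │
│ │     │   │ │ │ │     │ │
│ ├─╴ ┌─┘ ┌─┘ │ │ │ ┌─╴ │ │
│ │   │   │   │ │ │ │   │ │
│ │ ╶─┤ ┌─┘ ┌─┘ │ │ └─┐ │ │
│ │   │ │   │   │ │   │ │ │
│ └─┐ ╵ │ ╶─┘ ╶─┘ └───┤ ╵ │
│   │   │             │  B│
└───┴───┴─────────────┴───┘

Counting corner cells (2 non-opposite passages):
Total corners: 86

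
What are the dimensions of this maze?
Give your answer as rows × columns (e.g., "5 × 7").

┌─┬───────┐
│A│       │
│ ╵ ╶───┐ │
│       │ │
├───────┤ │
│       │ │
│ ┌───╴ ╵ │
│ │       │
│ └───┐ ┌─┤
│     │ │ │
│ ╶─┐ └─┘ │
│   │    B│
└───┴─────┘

Counting the maze dimensions:
Rows (vertical): 6
Columns (horizontal): 5
Dimensions: 6 × 5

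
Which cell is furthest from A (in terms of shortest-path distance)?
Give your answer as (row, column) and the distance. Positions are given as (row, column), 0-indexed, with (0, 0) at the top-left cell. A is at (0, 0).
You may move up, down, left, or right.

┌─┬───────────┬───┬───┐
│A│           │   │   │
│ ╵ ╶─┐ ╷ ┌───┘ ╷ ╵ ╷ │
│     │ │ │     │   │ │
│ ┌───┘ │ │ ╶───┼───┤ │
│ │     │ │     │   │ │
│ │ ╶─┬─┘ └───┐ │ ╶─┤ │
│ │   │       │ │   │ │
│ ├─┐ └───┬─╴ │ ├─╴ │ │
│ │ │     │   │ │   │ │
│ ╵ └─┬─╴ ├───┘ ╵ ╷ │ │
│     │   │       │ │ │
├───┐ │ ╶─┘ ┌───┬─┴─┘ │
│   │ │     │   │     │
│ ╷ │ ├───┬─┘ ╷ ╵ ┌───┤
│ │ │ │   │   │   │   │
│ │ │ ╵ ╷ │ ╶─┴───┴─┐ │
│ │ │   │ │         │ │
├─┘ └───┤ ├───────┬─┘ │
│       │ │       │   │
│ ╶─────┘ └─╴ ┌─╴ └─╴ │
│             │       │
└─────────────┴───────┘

Computing BFS distances from A to all cells:
Furthest cell: (8, 9)
Distance: 55 steps

Path from A to the furthest cell:

┌─┬───────────┬───┬───┐
│A│↱ → ↓      │↱ ↓│↱ ↓│
│ ╵ ╶─┐ ╷ ┌───┘ ╷ ╵ ╷ │
│↳ ↑  │↓│ │↱ → ↑│↳ ↑│↓│
│ ┌───┘ │ │ ╶───┼───┤ │
│ │↓ ← ↲│ │↑ ← ↰│   │↓│
│ │ ╶─┬─┘ └───┐ │ ╶─┤ │
│ │↳ ↓│       │↑│   │↓│
│ ├─┐ └───┬─╴ │ ├─╴ │ │
│ │ │↳ → ↓│   │↑│   │↓│
│ ╵ └─┬─╴ ├───┘ ╵ ╷ │ │
│     │↓ ↲│↱ → ↑  │ │↓│
├───┐ │ ╶─┘ ┌───┬─┴─┘ │
│   │ │↳ → ↑│↓ ↰│↓ ← ↲│
│ ╷ │ ├───┬─┘ ╷ ╵ ┌───┤
│ │ │ │   │↓ ↲│↑ ↲│   │
│ │ │ ╵ ╷ │ ╶─┴───┴─┐ │
│ │ │   │ │↳ → → → B│ │
├─┘ └───┤ ├───────┬─┘ │
│       │ │       │   │
│ ╶─────┘ └─╴ ┌─╴ └─╴ │
│             │       │
└─────────────┴───────┘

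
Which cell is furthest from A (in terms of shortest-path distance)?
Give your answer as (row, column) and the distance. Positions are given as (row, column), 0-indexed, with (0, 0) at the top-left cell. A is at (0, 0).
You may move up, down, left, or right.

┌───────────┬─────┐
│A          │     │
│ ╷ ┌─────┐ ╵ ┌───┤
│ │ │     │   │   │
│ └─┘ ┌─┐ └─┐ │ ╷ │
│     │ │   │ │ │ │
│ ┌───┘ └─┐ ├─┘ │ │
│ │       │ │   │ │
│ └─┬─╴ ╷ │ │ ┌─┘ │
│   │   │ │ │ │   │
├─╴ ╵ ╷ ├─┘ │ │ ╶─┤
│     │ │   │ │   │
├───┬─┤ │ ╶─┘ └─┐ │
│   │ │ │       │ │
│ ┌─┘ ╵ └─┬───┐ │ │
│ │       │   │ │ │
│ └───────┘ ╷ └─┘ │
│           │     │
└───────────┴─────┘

Computing BFS distances from A to all cells:
Furthest cell: (6, 1)
Distance: 45 steps

Path from A to the furthest cell:

┌───────────┬─────┐
│A          │     │
│ ╷ ┌─────┐ ╵ ┌───┤
│↓│ │↱ → ↓│   │↱ ↓│
│ └─┘ ┌─┐ └─┐ │ ╷ │
│↳ → ↑│ │↳ ↓│ │↑│↓│
│ ┌───┘ └─┐ ├─┘ │ │
│ │       │↓│↱ ↑│↓│
│ └─┬─╴ ╷ │ │ ┌─┘ │
│   │   │ │↓│↑│↓ ↲│
├─╴ ╵ ╷ ├─┘ │ │ ╶─┤
│     │ │↓ ↲│↑│↳ ↓│
├───┬─┤ │ ╶─┘ └─┐ │
│↱ B│ │ │↳ → ↑  │↓│
│ ┌─┘ ╵ └─┬───┐ │ │
│↑│       │↓ ↰│ │↓│
│ └───────┘ ╷ └─┘ │
│↑ ← ← ← ← ↲│↑ ← ↲│
└───────────┴─────┘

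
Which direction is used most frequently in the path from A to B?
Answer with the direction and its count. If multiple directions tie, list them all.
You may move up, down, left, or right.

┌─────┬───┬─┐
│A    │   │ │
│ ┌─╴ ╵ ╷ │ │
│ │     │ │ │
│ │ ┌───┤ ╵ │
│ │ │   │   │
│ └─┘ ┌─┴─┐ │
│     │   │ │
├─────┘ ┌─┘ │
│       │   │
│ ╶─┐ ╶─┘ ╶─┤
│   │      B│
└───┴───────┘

Directions: right, right, down, right, up, right, down, down, right, down, down, left, down, right
Counts: {'right': 6, 'down': 6, 'up': 1, 'left': 1}
Most common: down and right (tied at 6 times each)

Solution:

┌─────┬───┬─┐
│A → ↓│↱ ↓│ │
│ ┌─╴ ╵ ╷ │ │
│ │  ↳ ↑│↓│ │
│ │ ┌───┤ ╵ │
│ │ │   │↳ ↓│
│ └─┘ ┌─┴─┐ │
│     │   │↓│
├─────┘ ┌─┘ │
│       │↓ ↲│
│ ╶─┐ ╶─┘ ╶─┤
│   │    ↳ B│
└───┴───────┘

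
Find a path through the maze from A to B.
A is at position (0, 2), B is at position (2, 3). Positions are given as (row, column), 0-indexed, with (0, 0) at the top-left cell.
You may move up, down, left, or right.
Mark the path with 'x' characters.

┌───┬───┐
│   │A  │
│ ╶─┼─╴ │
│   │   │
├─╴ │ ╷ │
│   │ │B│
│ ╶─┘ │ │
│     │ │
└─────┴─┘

Finding the shortest path from (0, 2) to (2, 3):
Path length: 3 steps
Directions: right → down → down

Solution:

┌───┬───┐
│   │A x│
│ ╶─┼─╴ │
│   │  x│
├─╴ │ ╷ │
│   │ │B│
│ ╶─┘ │ │
│     │ │
└─────┴─┘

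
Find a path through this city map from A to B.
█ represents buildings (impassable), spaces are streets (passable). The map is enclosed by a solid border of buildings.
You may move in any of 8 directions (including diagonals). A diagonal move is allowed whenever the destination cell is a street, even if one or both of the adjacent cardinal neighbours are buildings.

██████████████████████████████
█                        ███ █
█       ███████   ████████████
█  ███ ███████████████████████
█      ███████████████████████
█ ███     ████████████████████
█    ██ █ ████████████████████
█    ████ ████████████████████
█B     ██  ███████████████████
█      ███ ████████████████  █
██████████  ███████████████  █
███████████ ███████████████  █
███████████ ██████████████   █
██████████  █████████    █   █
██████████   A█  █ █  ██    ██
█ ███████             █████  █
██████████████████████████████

Finding the shortest path from A to B:
Movement: 8-directional
Path length: 17 steps
Directions: left → up-left → up → up → up → up-left → up → up-left → up → up-left → left → left → left → down-left → left → down-left → down-left

Solution:

██████████████████████████████
█                        ███ █
█       ███████   ████████████
█  ███ ███████████████████████
█      ███████████████████████
█ ███↙←←← ████████████████████
█  ↙←██ █↖████████████████████
█ ↙  ████↑████████████████████
█B     ██ ↖███████████████████
█      ███↑████████████████  █
██████████ ↖███████████████  █
███████████↑███████████████  █
███████████↑██████████████   █
██████████ ↑█████████    █   █
██████████  ↖A█  █ █  ██    ██
█ ███████             █████  █
██████████████████████████████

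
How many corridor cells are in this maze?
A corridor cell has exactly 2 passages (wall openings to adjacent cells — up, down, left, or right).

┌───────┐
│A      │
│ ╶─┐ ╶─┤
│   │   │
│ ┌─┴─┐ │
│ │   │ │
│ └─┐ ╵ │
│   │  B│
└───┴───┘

Counting cells with exactly 2 passages:
Total corridor cells: 10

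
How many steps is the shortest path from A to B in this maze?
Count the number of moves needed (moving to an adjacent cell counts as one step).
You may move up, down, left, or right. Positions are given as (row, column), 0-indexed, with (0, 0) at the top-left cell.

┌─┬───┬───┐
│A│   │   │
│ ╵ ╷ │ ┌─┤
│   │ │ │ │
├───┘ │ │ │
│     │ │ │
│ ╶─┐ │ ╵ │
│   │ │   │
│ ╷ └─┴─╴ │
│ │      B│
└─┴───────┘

Using BFS to find shortest path:
Start: (0, 0), End: (4, 4)
Path found:
(0,0) → (1,0) → (1,1) → (0,1) → (0,2) → (1,2) → (2,2) → (2,1) → (2,0) → (3,0) → (3,1) → (4,1) → (4,2) → (4,3) → (4,4)
Number of steps: 14

Solution:

┌─┬───┬───┐
│A│↱ ↓│   │
│ ╵ ╷ │ ┌─┤
│↳ ↑│↓│ │ │
├───┘ │ │ │
│↓ ← ↲│ │ │
│ ╶─┐ │ ╵ │
│↳ ↓│ │   │
│ ╷ └─┴─╴ │
│ │↳ → → B│
└─┴───────┘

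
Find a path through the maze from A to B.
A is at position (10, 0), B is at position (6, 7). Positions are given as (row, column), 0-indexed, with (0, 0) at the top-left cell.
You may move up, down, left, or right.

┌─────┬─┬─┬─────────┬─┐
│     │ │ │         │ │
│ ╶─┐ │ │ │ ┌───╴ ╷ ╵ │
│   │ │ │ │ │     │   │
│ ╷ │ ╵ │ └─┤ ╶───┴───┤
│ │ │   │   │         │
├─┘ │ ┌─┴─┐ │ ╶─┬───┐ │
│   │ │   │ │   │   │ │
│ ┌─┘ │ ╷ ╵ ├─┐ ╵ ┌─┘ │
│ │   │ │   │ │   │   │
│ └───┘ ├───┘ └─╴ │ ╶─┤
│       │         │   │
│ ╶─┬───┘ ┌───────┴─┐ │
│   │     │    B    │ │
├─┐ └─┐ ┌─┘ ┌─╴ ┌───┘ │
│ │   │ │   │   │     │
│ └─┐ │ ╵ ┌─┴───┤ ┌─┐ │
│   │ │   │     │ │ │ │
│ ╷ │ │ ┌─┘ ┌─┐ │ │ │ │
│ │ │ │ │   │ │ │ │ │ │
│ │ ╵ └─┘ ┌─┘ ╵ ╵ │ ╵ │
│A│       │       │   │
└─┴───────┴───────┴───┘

Finding the shortest path from (10, 0) to (6, 7):
Path length: 51 steps
Directions: up → up → right → down → down → right → right → right → up → right → up → right → right → down → down → right → up → up → up → right → right → up → up → left → up → right → up → up → left → left → left → left → down → right → down → right → down → left → left → left → left → down → left → down → down → right → up → right → up → right → right

Solution:

┌─────┬─┬─┬─────────┬─┐
│     │ │ │         │ │
│ ╶─┐ │ │ │ ┌───╴ ╷ ╵ │
│   │ │ │ │ │     │   │
│ ╷ │ ╵ │ └─┤ ╶───┴───┤
│ │ │   │   │↓ ← ← ← ↰│
├─┘ │ ┌─┴─┐ │ ╶─┬───┐ │
│   │ │   │ │↳ ↓│   │↑│
│ ┌─┘ │ ╷ ╵ ├─┐ ╵ ┌─┘ │
│ │   │ │   │ │↳ ↓│↱ ↑│
│ └───┘ ├───┘ └─╴ │ ╶─┤
│       │↓ ← ← ← ↲│↑ ↰│
│ ╶─┬───┘ ┌───────┴─┐ │
│   │  ↓ ↲│↱ → B    │↑│
├─┐ └─┐ ┌─┘ ┌─╴ ┌───┘ │
│ │   │↓│↱ ↑│   │↱ → ↑│
│ └─┐ │ ╵ ┌─┴───┤ ┌─┐ │
│↱ ↓│ │↳ ↑│↱ → ↓│↑│ │ │
│ ╷ │ │ ┌─┘ ┌─┐ │ │ │ │
│↑│↓│ │ │↱ ↑│ │↓│↑│ │ │
│ │ ╵ └─┘ ┌─┘ ╵ ╵ │ ╵ │
│A│↳ → → ↑│    ↳ ↑│   │
└─┴───────┴───────┴───┘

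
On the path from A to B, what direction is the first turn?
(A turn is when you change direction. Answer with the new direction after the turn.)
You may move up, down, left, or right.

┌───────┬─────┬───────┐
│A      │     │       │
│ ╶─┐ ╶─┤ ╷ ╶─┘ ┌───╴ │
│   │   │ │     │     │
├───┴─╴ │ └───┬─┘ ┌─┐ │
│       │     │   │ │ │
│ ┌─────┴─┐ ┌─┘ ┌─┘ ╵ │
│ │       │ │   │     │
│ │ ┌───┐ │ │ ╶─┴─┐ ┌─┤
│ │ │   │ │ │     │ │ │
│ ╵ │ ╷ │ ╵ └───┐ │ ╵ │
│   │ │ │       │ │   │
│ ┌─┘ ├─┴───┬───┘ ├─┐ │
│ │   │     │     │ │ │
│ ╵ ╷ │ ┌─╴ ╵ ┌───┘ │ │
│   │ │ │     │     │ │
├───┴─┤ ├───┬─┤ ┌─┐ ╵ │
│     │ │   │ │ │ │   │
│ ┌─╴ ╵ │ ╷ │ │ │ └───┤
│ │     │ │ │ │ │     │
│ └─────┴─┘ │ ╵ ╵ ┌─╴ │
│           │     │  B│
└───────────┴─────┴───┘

Directions: right, right, down, right, down, left, left, left, down, down, down, right, up, up, right, right, right, down, down, right, up, up, up, left, up, up, right, down, right, right, up, right, right, right, down, down, down, left, down, down, right, down, down, down, left, up, left, left, down, down, down, right, up, right, right, down
First turn direction: down

Solution:

┌───────┬─────┬───────┐
│A → ↓  │↱ ↓  │↱ → → ↓│
│ ╶─┐ ╶─┤ ╷ ╶─┘ ┌───╴ │
│   │↳ ↓│↑│↳ → ↑│    ↓│
├───┴─╴ │ └───┬─┘ ┌─┐ │
│↓ ← ← ↲│↑ ↰  │   │ │↓│
│ ┌─────┴─┐ ┌─┘ ┌─┘ ╵ │
│↓│↱ → → ↓│↑│   │  ↓ ↲│
│ │ ┌───┐ │ │ ╶─┴─┐ ┌─┤
│↓│↑│   │↓│↑│     │↓│ │
│ ╵ │ ╷ │ ╵ └───┐ │ ╵ │
│↳ ↑│ │ │↳ ↑    │ │↳ ↓│
│ ┌─┘ ├─┴───┬───┘ ├─┐ │
│ │   │     │     │ │↓│
│ ╵ ╷ │ ┌─╴ ╵ ┌───┘ │ │
│   │ │ │     │↓ ← ↰│↓│
├───┴─┤ ├───┬─┤ ┌─┐ ╵ │
│     │ │   │ │↓│ │↑ ↲│
│ ┌─╴ ╵ │ ╷ │ │ │ └───┤
│ │     │ │ │ │↓│↱ → ↓│
│ └─────┴─┘ │ ╵ ╵ ┌─╴ │
│           │  ↳ ↑│  B│
└───────────┴─────┴───┘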